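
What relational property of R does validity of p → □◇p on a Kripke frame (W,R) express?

symmetry

Suppose p→□◇p is valid. Take Rxy and set V(p)={x}. Then p at x, so □◇p at x, so ◇p at y, so some z with Ryz has p; z=x, i.e. Ryx.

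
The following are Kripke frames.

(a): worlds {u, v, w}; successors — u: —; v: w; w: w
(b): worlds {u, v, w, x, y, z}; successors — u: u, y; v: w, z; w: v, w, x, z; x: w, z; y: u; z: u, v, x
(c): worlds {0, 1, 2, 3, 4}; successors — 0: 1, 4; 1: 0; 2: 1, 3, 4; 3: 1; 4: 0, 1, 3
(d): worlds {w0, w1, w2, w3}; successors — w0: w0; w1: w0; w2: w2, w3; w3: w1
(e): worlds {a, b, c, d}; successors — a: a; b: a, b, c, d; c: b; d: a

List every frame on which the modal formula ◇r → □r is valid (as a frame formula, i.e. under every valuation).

(a)

This is the axiom for partial functionality; its first-order frame correspondent is ∀x ∀y ∀z (Rxy ∧ Rxz → y = z).
(a): holds.
(b): fails — u sees both u and y.
(c): fails — 0 sees both 1 and 4.
(d): fails — w2 sees both w2 and w3.
(e): fails — b sees both a and b.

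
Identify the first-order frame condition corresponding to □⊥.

This schema is the Ver axiom.
Its frame correspondent is emptiness of R — ∀x ∀y ¬Rxy.

Emptiness of R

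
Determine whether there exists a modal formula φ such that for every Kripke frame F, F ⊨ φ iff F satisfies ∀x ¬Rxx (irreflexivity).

No

Any modally definable frame class is closed under surjective bounded morphisms.
The 4-cycle (worlds w0,w1,w2,w3 with w0→w1→w2→w3→w0) is irreflexive, and the map sending every world to a single reflexive point • is a surjective bounded morphism (forth: every edge maps to (•,•); back: every world has a successor). So any modal formula valid on the 4-cycle is also valid on the reflexive point, which is not irreflexive.
Hence irreflexivity is not modally definable.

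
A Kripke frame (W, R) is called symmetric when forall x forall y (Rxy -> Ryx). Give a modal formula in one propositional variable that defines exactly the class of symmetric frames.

ψ → □◇ψ

This is symmetry; the standard corresponding axiom is B: ψ → □◇ψ.
Suppose ψ→□◇ψ is valid. Take Rxy and set V(ψ)={x}. Then ψ at x, so □◇ψ at x, so ◇ψ at y, so some z with Ryz has ψ; z=x, i.e. Ryx.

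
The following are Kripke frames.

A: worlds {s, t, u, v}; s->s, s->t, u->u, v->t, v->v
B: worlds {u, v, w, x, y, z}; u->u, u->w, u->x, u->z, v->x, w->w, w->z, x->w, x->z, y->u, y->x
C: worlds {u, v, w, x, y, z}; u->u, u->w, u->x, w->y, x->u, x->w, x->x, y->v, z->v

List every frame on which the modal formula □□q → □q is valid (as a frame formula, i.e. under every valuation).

Frame correspondent (Sahlqvist): ∀x ∀y (Rxy → ∃z (Rxz ∧ Rzy)) — i.e. density.
A: holds.
B: fails — Rvx but no t with Rvt and Rtx.
C: fails — Rwy but no t with Rwt and Rty.

A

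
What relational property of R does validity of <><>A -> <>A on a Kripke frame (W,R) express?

Equivalently (dual form): □A → □□A.
Suppose □A→□□A is valid. Take Rxy, Ryz and set V(A)={w : Rxw}. Then □A at x, so □□A at x, so □A at y, so A at z, i.e. Rxz.

Transitivity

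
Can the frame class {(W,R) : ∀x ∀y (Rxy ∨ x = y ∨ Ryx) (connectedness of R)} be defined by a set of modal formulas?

Any modally definable frame class is closed under disjoint unions.
Take 3 disjoint single-world reflexive frames: each is trivially connected, but their disjoint union has 3 worlds with no edge between distinct components, so it is not connected.
So no modal formula (or set of formulas) defines exactly the connected frames.

Not definable by any modal formula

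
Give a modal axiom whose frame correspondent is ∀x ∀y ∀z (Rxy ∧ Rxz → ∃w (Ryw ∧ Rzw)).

A defining formula is ◇□r → □◇r (the .2 axiom).

◇□r → □◇r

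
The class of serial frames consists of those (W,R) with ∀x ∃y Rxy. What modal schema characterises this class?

□ψ → ◇ψ

A defining formula is □ψ → ◇ψ (the D axiom).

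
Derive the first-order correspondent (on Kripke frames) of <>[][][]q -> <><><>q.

forall x forall y (xRy -> exists w (y R^3 w & x R^3 w))

This is a Sahlqvist (Geach-type) schema ◇^1□^3q → □^0◇^3q.
Minimal-valuation argument: fix x; take any y with xR^1y and any z with xR^0z. Set V(q) to the set of worlds R-reachable from y in exactly 3 steps. Then □^3q holds at y, so the antecedent holds at x; validity forces ◇^3q at z, giving a w with zR^3w and yR^3w.
First-order correspondent: forall x forall y (xRy -> exists w (y R^3 w & x R^3 w)).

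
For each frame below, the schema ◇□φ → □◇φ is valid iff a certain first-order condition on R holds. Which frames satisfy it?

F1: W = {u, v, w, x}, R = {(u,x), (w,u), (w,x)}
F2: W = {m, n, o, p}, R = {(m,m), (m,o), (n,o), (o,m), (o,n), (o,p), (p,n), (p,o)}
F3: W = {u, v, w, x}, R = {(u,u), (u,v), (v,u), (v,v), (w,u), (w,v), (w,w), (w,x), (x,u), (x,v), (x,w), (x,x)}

F3

This is the axiom for convergence; its first-order frame correspondent is ∀x ∀y ∀z (Rxy ∧ Rxz → ∃w (Ryw ∧ Rzw)).
F1: fails — Rux and Rux but x and x have no common successor.
F2: fails — Rpn and Rpo but n and o have no common successor.
F3: satisfies the condition.
Valid on: F3.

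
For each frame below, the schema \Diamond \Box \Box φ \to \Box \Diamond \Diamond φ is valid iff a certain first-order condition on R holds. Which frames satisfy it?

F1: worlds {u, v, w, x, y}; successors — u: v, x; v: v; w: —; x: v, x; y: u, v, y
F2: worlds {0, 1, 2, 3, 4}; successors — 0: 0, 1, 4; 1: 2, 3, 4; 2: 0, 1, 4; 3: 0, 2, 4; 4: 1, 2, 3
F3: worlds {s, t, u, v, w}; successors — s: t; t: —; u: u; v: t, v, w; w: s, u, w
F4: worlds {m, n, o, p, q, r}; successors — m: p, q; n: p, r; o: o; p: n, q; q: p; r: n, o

F1, F2

This is the axiom for a generalized confluence (Geach) condition; its first-order frame correspondent is \forall x \forall y \forall z ((xRy \wedge xRz) \to \exists w (y R^2 w \wedge z R^2 w)).
F1: holds.
F2: holds.
F3: fails — sRt, sRt but no w* with tR²w* and tR²w*.
F4: fails — mRp, mRq but no w with pR²w and qR²w.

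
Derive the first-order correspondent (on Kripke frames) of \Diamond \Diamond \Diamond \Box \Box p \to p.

\forall x \forall y (x R^3 y \to \exists w (y R^2 w \wedge x = w))

This is a Sahlqvist (Geach-type) schema ◇^3□^2p → □^0◇^0p.
Minimal-valuation argument: fix x; take any y with xR^3y and any z with xR^0z. Set V(p) to the set of worlds R-reachable from y in exactly 2 steps. Then □^2p holds at y, so the antecedent holds at x; validity forces ◇^0p at z, giving a w with zR^0w and yR^2w.
First-order correspondent: \forall x \forall y (x R^3 y \to \exists w (y R^2 w \wedge x = w)).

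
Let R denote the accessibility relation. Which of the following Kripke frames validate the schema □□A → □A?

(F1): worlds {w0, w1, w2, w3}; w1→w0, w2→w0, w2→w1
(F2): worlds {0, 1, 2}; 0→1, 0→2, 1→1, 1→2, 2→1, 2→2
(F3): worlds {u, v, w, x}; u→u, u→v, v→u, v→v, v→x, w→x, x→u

(F2)

This is the axiom for density; its first-order frame correspondent is ∀x ∀y (Rxy → ∃z (Rxz ∧ Rzy)).
(F1): fails — Rw1w0 but no z with Rw1z and Rzw0.
(F2): ✓.
(F3): fails — Rwx but no z with Rwz and Rzx.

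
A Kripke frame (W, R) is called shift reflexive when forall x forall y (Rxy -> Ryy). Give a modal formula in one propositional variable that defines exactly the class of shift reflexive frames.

This is shift-reflexivity; the standard corresponding axiom is T□: □(□ψ → ψ).

□(□ψ → ψ)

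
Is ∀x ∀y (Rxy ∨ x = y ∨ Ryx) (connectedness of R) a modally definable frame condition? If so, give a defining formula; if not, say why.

No

Any modally definable frame class is closed under disjoint unions.
Take 4 disjoint single-world reflexive frames: each is trivially connected, but their disjoint union has 4 worlds with no edge between distinct components, so it is not connected.
So no modal formula (or set of formulas) defines exactly the connected frames.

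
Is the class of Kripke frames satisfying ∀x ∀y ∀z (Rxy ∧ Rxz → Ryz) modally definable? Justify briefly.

Yes — defined by ◇r → □◇r

Yes: it is the Euclidean property, defined by the 5 schema ◇r → □◇r.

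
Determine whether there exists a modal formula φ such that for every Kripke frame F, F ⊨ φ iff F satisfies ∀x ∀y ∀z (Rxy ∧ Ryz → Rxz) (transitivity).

Yes: it is transitivity, defined by the 4 schema □p → □□p.
Suppose □p→□□p is valid. Take Rxy, Ryz and set V(p)={w : Rxw}. Then □p at x, so □□p at x, so □p at y, so p at z, i.e. Rxz.

Yes — defined by □p → □□p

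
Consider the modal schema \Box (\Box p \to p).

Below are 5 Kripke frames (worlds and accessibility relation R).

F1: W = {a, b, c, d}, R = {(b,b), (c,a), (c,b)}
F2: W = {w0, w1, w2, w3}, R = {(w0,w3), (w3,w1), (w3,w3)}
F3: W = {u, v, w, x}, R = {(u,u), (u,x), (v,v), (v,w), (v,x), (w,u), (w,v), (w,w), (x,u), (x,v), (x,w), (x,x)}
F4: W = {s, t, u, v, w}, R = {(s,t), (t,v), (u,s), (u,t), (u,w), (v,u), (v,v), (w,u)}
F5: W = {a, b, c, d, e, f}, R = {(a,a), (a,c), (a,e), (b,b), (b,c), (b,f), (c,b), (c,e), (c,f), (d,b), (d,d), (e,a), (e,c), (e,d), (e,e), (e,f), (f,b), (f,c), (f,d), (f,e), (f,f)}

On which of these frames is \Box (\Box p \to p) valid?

F3

The schema corresponds to shift-reflexivity: \forall x \forall y (Rxy \to Ryy).
F1: fails — Rca but not Raa.
F2: fails — Rw3w1 but not Rw1w1.
F3: satisfies the condition.
F4: fails — Ruw but not Rww.
F5: fails — Rec but not Rcc.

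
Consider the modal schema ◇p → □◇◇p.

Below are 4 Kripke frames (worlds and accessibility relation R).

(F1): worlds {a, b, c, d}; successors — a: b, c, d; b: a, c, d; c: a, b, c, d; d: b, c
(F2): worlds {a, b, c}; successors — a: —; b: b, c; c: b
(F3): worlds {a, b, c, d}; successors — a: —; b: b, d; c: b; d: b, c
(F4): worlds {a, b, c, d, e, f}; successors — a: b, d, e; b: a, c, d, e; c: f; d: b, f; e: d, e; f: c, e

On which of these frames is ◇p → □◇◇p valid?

Frame correspondent (Sahlqvist): ∀x ∀y ∀z ((xRy ∧ xRz) → ∃w (y = w ∧ zR²w)) — i.e. a generalized confluence (Geach) condition.
(F1): satisfies the condition.
(F2): satisfies the condition.
(F3): fails — dRc, dRc but no w with c=w and cR²w.
(F4): fails — aRb, aRd but no w with b=w and dR²w.

(F1), (F2)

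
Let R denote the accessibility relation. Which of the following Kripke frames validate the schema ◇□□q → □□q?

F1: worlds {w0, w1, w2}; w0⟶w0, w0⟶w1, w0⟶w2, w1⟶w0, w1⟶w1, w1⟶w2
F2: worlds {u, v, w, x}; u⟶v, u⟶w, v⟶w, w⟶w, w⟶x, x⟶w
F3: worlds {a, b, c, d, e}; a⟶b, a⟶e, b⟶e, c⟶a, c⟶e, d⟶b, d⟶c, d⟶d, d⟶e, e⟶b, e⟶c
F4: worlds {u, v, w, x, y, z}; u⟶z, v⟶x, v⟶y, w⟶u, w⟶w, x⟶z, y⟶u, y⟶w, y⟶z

Frame correspondent (Sahlqvist): ∀x ∀y ∀z ((xRy ∧ xR²z) → ∃w (yR²w ∧ z = w)) — i.e. a generalized confluence (Geach) condition.
F1: fails — w0Rw2, w0R²w0 but no w with w2R²w and w0=w.
F2: satisfies the condition.
F3: fails — aRb, aR²e but no w with bR²w and e=w.
F4: fails — vRx, vR²u but no t with xR²t and u=t.
Valid on: F2.

F2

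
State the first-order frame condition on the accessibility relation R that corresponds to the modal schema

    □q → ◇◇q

This is a Sahlqvist (Geach-type) schema ◇^0□^1q → □^0◇^2q.
First-order correspondent: ∀x ∃w (xRw ∧ xR²w).

∀x ∃w (xRw ∧ xR²w)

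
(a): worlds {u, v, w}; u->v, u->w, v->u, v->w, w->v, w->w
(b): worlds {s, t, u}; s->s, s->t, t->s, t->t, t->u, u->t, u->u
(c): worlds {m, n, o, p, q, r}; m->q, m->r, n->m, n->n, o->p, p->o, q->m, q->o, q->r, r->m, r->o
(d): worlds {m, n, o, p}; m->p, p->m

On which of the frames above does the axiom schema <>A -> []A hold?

(d)

This is the axiom for partial functionality; its first-order frame correspondent is forall x forall y forall z (Rxy & Rxz -> y = z).
(a): fails — u sees both v and w.
(b): fails — s sees both s and t.
(c): fails — m sees both q and r.
(d): satisfies the condition.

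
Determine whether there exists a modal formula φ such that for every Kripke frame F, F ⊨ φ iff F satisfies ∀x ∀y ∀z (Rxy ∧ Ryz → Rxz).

Yes, by □r → □□r

The condition is transitivity. A defining modal formula is □r → □□r.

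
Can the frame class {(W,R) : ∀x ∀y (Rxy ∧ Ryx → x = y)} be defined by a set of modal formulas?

If a class were modally definable it would be closed under surjective bounded morphisms (Goldblatt–Thomason).
The 6-cycle (worlds 0,1,2,3,4,5 with 0→1→2→3→4→5→0) is antisymmetric. Sending even-indexed worlds to a and odd-indexed worlds to b is a surjective bounded morphism onto the two-world frame with a↔b, which is not antisymmetric.
So no modal formula (or set of formulas) defines exactly the antisymmetric frames.

No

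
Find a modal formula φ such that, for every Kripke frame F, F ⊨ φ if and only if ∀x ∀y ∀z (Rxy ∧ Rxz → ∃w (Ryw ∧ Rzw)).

◇□p → □◇p

The condition is convergence. The .2 schema ◇□p → □◇p defines it.
Suppose ◇□p→□◇p is valid. Take Rxy, Rxz and set V(p)={w : Ryw}. Then □p at y so ◇□p at x, so □◇p at x, so ◇p at z, giving w with Rzw and Ryw.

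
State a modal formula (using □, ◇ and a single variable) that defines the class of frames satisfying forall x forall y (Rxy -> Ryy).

□(□r → r)

This is shift-reflexivity; the standard corresponding axiom is T□: □(□r → r).
Suppose □(□r→r) is valid. Take Rxy and set V(r)={w : Ryw}. Then at y, □r holds; since □(□r→r) at x, □r→r at y, so r at y, i.e. Ryy.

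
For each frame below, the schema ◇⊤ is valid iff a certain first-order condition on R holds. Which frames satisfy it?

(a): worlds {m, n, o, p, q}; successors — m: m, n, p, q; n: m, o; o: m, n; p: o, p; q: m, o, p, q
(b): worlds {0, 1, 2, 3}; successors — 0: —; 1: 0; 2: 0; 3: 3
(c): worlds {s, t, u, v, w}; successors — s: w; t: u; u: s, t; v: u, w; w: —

The schema corresponds to seriality: ∀x ∃y Rxy.
(a): condition met.
(b): fails — world 0 has no successor.
(c): fails — world w has no successor.
Valid on: (a).

(a)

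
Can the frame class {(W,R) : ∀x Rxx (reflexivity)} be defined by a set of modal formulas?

This is a Sahlqvist condition; the T axiom □r → r defines it.

Yes, by □r → r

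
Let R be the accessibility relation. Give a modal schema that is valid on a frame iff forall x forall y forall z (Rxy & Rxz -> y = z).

◇q → □q

This is partial functionality; the standard corresponding axiom is CD: ◇q → □q.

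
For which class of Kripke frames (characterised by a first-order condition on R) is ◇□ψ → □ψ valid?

This schema is equivalent to the 5 axiom ◇ψ → □◇ψ.
It corresponds to the Euclidean property: ∀x ∀y ∀z (Rxy ∧ Rxz → Ryz).

the Euclidean property: ∀x ∀y ∀z (Rxy ∧ Rxz → Ryz)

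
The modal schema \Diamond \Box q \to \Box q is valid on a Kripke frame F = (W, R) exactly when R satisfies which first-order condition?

This is a form of the 5 axiom.
It corresponds to the Euclidean property: \forall x \forall y \forall z (Rxy \wedge Rxz \to Ryz).

The Euclidean property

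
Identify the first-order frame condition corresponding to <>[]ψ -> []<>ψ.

Suppose ◇□ψ→□◇ψ is valid. Take Rxy, Rxz and set V(ψ)={w : Ryw}. Then □ψ at y so ◇□ψ at x, so □◇ψ at x, so ◇ψ at z, giving w with Rzw and Ryw.

convergence: forall x forall y forall z (Rxy & Rxz -> exists w (Ryw & Rzw))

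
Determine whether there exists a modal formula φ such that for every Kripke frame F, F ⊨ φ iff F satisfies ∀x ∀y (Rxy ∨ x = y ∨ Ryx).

Not modally definable

Modal frame validity is preserved under disjoint unions.
Take 4 disjoint single-world reflexive frames: each is trivially connected, but their disjoint union has 4 worlds with no edge between distinct components, so it is not connected.
So no modal formula (or set of formulas) defines exactly the connected frames.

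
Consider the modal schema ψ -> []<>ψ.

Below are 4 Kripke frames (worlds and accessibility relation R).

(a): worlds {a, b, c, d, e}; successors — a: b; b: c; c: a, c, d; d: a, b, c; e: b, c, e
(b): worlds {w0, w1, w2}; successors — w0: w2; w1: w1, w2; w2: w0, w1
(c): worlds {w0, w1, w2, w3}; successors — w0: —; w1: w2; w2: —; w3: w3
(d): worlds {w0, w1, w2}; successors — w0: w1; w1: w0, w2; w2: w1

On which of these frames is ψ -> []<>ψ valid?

(b), (d)

This is the axiom for symmetry; its first-order frame correspondent is forall x forall y (Rxy -> Ryx).
(a): fails — Rbc but not Rcb.
(b): condition met.
(c): fails — Rw1w2 but not Rw2w1.
(d): condition met.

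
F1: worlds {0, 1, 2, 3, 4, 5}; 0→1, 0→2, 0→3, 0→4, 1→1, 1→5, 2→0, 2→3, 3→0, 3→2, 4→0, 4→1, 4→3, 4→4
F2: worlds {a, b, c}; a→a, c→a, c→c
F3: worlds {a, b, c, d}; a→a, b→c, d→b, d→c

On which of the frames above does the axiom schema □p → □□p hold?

The schema corresponds to transitivity: ∀x ∀y ∀z (Rxy ∧ Ryz → Rxz).
F1: fails — R32 and R23 but not R33.
F2: holds.
F3: holds.

F2, F3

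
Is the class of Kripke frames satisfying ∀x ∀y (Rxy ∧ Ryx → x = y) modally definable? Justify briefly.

Modal frame validity is preserved under surjective bounded morphisms.
The 4-cycle (worlds a,b,c,d with a→b→c→d→a) is antisymmetric. Sending even-indexed worlds to s and odd-indexed worlds to t is a surjective bounded morphism onto the two-world frame with s↔t, which is not antisymmetric.
Hence antisymmetry is not modally definable.

Not definable by any modal formula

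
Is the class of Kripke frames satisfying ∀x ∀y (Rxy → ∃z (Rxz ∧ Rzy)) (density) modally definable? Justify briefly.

Yes — defined by □□p → □p

Yes: it is density, defined by the C4 schema □□p → □p.
Suppose □□p→□p is valid. Take Rxy and set V(p)={w : xR²w}. Then □□p at x, so □p at x, so p at y, i.e. ∃z(Rxz∧Rzy).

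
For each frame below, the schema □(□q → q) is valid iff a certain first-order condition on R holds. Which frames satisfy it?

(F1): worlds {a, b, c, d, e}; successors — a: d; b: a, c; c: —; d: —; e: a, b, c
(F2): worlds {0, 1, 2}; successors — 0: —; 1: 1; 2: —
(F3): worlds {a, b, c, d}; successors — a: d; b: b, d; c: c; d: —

(F2)

The schema corresponds to shift-reflexivity: ∀x ∀y (Rxy → Ryy).
(F1): fails — Rbc but not Rcc.
(F2): ✓.
(F3): fails — Rad but not Rdd.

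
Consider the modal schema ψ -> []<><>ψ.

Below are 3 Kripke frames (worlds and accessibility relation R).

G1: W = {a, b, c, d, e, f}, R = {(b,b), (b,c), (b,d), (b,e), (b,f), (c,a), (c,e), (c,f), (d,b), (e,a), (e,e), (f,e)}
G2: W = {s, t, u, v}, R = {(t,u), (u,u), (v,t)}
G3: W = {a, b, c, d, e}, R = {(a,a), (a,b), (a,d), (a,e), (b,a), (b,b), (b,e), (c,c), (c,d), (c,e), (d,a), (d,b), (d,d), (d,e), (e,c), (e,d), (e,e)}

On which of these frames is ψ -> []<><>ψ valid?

G3

Frame correspondent (Sahlqvist): forall x forall z (xRz -> exists w (x = w & z R^2 w)) — i.e. a generalized confluence (Geach) condition.
G1: fails — bRc but no w with b=w and cR²w.
G2: fails — tRu but no w with t=w and uR²w.
G3: ✓.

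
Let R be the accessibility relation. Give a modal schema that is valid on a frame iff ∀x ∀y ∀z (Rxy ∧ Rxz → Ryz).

This is the Euclidean property; the standard corresponding axiom is 5: ◇s → □◇s.
Suppose ◇s→□◇s is valid. Take Rxy, Rxz and set V(s)={y}. Then ◇s at x, so □◇s at x, so ◇s at z, so some w with Rzw has s; w=y, i.e. Rzy. By symmetry of the argument, Ryz.

◇s → □◇s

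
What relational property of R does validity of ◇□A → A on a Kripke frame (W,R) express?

Replacing A by ¬A and contraposing gives the equivalent schema A → □◇A.
Suppose A→□◇A is valid. Take Rxy and set V(A)={x}. Then A at x, so □◇A at x, so ◇A at y, so some z with Ryz has A; z=x, i.e. Ryx.
The converse is a direct semantic check.
Frame condition: ∀x ∀y (Rxy → Ryx).

Symmetry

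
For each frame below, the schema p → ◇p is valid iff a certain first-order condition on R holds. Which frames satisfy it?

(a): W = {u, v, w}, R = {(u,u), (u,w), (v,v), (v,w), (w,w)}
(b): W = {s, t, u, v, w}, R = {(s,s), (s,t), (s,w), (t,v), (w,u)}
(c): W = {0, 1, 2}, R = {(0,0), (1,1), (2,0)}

The schema corresponds to a generalized confluence (Geach) condition: ∀x ∃w (x = w ∧ xRw).
(a): satisfies the condition.
(b): fails — at t but no w* with t=w* and tRw*.
(c): fails — at 2 but no w with 2=w and 2Rw.
Valid on: (a).

(a)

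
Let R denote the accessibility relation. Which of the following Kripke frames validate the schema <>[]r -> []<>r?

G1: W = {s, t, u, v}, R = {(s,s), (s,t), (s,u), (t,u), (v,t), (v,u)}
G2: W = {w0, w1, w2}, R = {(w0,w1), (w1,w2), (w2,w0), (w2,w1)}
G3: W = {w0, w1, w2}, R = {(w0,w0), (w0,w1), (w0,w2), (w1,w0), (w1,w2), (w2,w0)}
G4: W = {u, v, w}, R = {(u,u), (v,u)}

This is the axiom for convergence; its first-order frame correspondent is forall x forall y forall z (Rxy & Rxz -> exists w (Ryw & Rzw)).
G1: fails — Rsu and Rsu but u and u have no common successor.
G2: fails — Rw2w0 and Rw2w1 but w0 and w1 have no common successor.
G3: condition met.
G4: condition met.

G3, G4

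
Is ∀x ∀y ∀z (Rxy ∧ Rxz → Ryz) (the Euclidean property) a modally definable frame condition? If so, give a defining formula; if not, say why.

The condition is the Euclidean property. A defining modal formula is ◇p → □◇p.
Suppose ◇p→□◇p is valid. Take Rxy, Rxz and set V(p)={y}. Then ◇p at x, so □◇p at x, so ◇p at z, so some w with Rzw has p; w=y, i.e. Rzy. By symmetry of the argument, Ryz.

Yes — defined by ◇p → □◇p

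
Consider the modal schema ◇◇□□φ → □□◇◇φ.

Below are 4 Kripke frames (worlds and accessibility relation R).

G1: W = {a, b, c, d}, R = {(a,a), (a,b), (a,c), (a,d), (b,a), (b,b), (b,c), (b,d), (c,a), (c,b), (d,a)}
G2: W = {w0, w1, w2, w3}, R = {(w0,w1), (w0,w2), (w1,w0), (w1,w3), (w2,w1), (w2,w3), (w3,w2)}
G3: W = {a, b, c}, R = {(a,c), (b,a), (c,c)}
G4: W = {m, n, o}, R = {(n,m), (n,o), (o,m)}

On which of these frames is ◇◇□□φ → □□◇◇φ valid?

Frame correspondent (Sahlqvist): ∀x ∀y ∀z ((xR²y ∧ xR²z) → ∃w (yR²w ∧ zR²w)) — i.e. a generalized confluence (Geach) condition.
G1: ✓.
G2: ✓.
G3: ✓.
G4: fails — nR²m, nR²m but no w with mR²w and mR²w.
Valid on: G1, G2, G3.

G1, G2, G3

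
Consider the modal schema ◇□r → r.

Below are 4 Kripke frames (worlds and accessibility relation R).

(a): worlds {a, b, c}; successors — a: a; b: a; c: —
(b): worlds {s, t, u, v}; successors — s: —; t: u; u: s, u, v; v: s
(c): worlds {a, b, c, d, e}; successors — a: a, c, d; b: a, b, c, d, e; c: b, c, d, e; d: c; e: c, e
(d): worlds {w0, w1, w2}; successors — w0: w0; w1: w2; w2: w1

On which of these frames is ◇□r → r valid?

(d)

Frame correspondent (Sahlqvist): ∀x ∀y (Rxy → Ryx) — i.e. symmetry.
(a): fails — Rba but not Rab.
(b): fails — Ruv but not Rvu.
(c): fails — Rba but not Rab.
(d): holds.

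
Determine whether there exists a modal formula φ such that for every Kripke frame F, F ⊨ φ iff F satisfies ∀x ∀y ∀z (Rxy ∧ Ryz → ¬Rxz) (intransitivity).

If a class were modally definable it would be closed under surjective bounded morphisms (Goldblatt–Thomason).
The 7-cycle (worlds a,b,c,d,e,f,g with a→b→c→d→e→f→g→a) is intransitive. Mapping every world to a single reflexive point • is a surjective bounded morphism; the reflexive point is not intransitive (R••∧R•• but R••).
So the class is not modally definable.

Not definable by any modal formula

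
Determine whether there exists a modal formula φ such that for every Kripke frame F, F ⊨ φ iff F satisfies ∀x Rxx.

Yes, by □r → r

This is a Sahlqvist condition; the T axiom □r → r defines it.
Suppose □r→r is valid. At any x set V(r)={w : Rxw}. Then □r holds at x, so r holds at x, i.e. Rxx.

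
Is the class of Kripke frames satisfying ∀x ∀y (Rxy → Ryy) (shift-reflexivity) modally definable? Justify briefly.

Yes: it is shift-reflexivity, defined by the T□ schema □(□p → p).
Suppose □(□p→p) is valid. Take Rxy and set V(p)={w : Ryw}. Then at y, □p holds; since □(□p→p) at x, □p→p at y, so p at y, i.e. Ryy.

Yes, by □(□p → p)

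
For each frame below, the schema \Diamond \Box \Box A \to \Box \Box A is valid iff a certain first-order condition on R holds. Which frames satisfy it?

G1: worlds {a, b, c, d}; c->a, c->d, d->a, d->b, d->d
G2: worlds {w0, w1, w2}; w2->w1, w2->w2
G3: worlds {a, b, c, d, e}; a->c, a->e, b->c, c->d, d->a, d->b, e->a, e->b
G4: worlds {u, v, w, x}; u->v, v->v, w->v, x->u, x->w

This is the axiom for a generalized confluence (Geach) condition; its first-order frame correspondent is \forall x \forall y \forall z ((xRy \wedge x R^2 z) \to \exists w (y R^2 w \wedge z = w)).
G1: fails — cRa, cR²a but no w with aR²w and a=w.
G2: fails — w2Rw1, w2R²w1 but no w with w1R²w and w1=w.
G3: fails — aRc, aR²d but no w with cR²w and d=w.
G4: holds.

G4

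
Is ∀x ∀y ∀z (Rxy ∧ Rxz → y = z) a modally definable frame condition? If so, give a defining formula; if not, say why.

This is a Sahlqvist condition; the CD axiom ◇p → □p defines it.
Suppose ◇p→□p is valid. Take Rxy, Rxz and set V(p)={y}. Then ◇p at x, so □p at x, so p at z, i.e. z=y.

Yes — defined by ◇p → □p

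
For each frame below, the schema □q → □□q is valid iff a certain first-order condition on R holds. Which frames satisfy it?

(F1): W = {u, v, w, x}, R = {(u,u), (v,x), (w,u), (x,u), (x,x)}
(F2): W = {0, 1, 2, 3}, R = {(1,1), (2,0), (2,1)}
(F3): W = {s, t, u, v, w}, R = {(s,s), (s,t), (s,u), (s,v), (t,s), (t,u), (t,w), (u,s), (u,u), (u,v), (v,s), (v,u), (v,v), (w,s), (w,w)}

(F2)

Frame correspondent (Sahlqvist): ∀x ∀y ∀z (Rxy ∧ Ryz → Rxz) — i.e. transitivity.
(F1): fails — Rvx and Rxu but not Rvu.
(F2): condition met.
(F3): fails — Rus and Rst but not Rut.
Valid on: (F2).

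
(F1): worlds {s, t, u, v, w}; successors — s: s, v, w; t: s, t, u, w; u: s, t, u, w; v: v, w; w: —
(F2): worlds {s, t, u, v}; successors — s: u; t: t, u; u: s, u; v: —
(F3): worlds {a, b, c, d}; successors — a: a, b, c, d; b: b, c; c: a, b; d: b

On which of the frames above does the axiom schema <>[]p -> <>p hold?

(F2), (F3)

The schema corresponds to a generalized confluence (Geach) condition: forall x forall y (xRy -> exists w (yRw & xRw)).
(F1): fails — sRw but no w* with wRw* and sRw*.
(F2): satisfies the condition.
(F3): satisfies the condition.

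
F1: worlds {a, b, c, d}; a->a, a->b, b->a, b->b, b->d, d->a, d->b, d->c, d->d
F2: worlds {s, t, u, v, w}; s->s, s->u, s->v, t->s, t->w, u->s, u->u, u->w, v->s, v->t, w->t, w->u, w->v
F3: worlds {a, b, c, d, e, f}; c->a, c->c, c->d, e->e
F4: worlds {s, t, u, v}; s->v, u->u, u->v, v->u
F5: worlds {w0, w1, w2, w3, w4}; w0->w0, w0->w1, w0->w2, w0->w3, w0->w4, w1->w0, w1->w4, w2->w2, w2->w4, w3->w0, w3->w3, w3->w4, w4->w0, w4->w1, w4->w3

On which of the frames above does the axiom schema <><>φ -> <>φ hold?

Frame correspondent (Sahlqvist): forall x forall y forall z (Rxy & Ryz -> Rxz) — i.e. transitivity.
F1: fails — Rab and Rbd but not Rad.
F2: fails — Rwt and Rts but not Rws.
F3: satisfies the condition.
F4: fails — Rsv and Rvu but not Rsu.
F5: fails — Rw1w0 and Rw0w1 but not Rw1w1.

F3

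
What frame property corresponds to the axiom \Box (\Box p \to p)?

Suppose □(□p→p) is valid. Take Rxy and set V(p)={w : Ryw}. Then at y, □p holds; since □(□p→p) at x, □p→p at y, so p at y, i.e. Ryy.

shift-reflexivity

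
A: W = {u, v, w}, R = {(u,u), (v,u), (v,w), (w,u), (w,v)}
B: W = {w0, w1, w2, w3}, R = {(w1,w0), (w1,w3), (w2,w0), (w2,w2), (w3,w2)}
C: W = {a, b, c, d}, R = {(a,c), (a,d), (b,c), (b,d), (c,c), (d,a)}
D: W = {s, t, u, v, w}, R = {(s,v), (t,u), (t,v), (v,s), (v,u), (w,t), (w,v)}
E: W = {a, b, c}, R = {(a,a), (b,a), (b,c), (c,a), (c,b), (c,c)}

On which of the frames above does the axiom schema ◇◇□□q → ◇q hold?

A, E

This is the axiom for a generalized confluence (Geach) condition; its first-order frame correspondent is ∀x ∀y (xR²y → ∃w (yR²w ∧ xRw)).
A: holds.
B: fails — w2R²w0 but no w with w0R²w and w2Rw.
C: fails — dR²c but no w with cR²w and dRw.
D: fails — sR²s but no w* with sR²w* and sRw*.
E: holds.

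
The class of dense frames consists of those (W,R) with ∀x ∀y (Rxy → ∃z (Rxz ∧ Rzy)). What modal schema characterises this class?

□□s → □s

This is density; the standard corresponding axiom is C4: □□s → □s.
Suppose □□s→□s is valid. Take Rxy and set V(s)={w : xR²w}. Then □□s at x, so □s at x, so s at y, i.e. ∃z(Rxz∧Rzy).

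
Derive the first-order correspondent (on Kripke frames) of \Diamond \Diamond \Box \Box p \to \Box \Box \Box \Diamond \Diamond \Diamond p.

This is a Sahlqvist (Geach-type) schema ◇^2□^2p → □^3◇^3p.
Minimal-valuation argument: fix x; take any y with xR^2y and any z with xR^3z. Set V(p) to the set of worlds R-reachable from y in exactly 2 steps. Then □^2p holds at y, so the antecedent holds at x; validity forces ◇^3p at z, giving a w with zR^3w and yR^2w.
First-order correspondent: \forall x \forall y \forall z ((x R^2 y \wedge x R^3 z) \to \exists w (y R^2 w \wedge z R^3 w)).

\forall x \forall y \forall z ((x R^2 y \wedge x R^3 z) \to \exists w (y R^2 w \wedge z R^3 w))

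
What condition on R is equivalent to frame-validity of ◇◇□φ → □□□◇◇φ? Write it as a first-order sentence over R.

∀x ∀y ∀z ((xR²y ∧ xR³z) → ∃w (yRw ∧ zR²w))

This is a Sahlqvist (Geach-type) schema ◇^2□^1φ → □^3◇^2φ.
First-order correspondent: ∀x ∀y ∀z ((xR²y ∧ xR³z) → ∃w (yRw ∧ zR²w)).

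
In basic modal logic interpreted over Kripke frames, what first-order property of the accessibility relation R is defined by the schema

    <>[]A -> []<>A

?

Suppose ◇□A→□◇A is valid. Take Rxy, Rxz and set V(A)={w : Ryw}. Then □A at y so ◇□A at x, so □◇A at x, so ◇A at z, giving w with Rzw and Ryw.

Convergence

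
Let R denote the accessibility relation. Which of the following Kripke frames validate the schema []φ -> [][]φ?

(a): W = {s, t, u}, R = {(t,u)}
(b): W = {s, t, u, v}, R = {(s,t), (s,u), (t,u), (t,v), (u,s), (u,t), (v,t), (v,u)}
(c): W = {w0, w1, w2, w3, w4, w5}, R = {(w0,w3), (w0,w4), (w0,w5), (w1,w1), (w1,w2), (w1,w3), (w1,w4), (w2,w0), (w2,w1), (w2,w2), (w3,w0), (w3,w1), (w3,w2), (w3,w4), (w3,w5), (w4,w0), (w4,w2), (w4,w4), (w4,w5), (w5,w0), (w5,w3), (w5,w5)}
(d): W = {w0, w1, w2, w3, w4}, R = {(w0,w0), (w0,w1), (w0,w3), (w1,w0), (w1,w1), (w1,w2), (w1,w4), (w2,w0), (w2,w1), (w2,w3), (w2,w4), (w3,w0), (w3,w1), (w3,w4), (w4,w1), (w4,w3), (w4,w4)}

This is the axiom for transitivity; its first-order frame correspondent is forall x forall y forall z (Rxy & Ryz -> Rxz).
(a): holds.
(b): fails — Rtv and Rvt but not Rtt.
(c): fails — Rw3w1 and Rw1w3 but not Rw3w3.
(d): fails — Rw1w0 and Rw0w3 but not Rw1w3.

(a)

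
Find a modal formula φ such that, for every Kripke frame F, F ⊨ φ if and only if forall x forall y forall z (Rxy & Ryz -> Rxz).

This is transitivity; the standard corresponding axiom is 4: □s → □□s.
Suppose □s→□□s is valid. Take Rxy, Ryz and set V(s)={w : Rxw}. Then □s at x, so □□s at x, so □s at y, so s at z, i.e. Rxz.

□s → □□s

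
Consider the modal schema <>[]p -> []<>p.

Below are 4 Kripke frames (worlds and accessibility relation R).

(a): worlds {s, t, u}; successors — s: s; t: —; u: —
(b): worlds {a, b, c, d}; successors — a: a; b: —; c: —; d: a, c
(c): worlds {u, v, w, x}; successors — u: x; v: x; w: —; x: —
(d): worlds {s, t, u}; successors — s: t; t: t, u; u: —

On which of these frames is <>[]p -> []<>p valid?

(a)

Frame correspondent (Sahlqvist): forall x forall y forall z (Rxy & Rxz -> exists w (Ryw & Rzw)) — i.e. convergence.
(a): condition met.
(b): fails — Rda and Rdc but a and c have no common successor.
(c): fails — Rux and Rux but x and x have no common successor.
(d): fails — Rtt and Rtu but t and u have no common successor.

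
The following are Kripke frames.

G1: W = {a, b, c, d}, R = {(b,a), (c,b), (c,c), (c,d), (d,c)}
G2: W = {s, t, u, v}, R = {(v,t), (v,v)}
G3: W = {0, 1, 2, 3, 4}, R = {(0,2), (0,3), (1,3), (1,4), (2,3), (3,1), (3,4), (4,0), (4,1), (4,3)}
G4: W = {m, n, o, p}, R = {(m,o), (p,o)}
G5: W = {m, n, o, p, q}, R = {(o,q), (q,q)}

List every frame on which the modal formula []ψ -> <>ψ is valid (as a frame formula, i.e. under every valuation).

Frame correspondent (Sahlqvist): forall x exists y Rxy — i.e. seriality.
G1: fails — world a has no successor.
G2: fails — world s has no successor.
G3: holds.
G4: fails — world n has no successor.
G5: fails — world m has no successor.

G3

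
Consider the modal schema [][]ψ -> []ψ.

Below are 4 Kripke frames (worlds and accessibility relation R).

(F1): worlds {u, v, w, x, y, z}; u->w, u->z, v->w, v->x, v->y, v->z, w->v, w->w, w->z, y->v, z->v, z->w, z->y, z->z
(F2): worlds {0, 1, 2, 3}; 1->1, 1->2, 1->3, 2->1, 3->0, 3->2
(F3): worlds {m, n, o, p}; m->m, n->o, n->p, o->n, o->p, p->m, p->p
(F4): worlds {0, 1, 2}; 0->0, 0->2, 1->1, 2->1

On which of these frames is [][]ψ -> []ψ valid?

(F4)

This is the axiom for density; its first-order frame correspondent is forall x forall y (Rxy -> exists z (Rxz & Rzy)).
(F1): fails — Rvx but no t with Rvt and Rtx.
(F2): fails — R32 but no z with R3z and Rz2.
(F3): fails — Ron but no z with Roz and Rzn.
(F4): ✓.
Valid on: (F4).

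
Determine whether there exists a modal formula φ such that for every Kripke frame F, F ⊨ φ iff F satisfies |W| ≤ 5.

Not definable by any modal formula

Any modally definable frame class is closed under disjoint unions.
Any modal formula valid on each of 6 disjoint one-world frames is valid on their disjoint union (validity is preserved under disjoint unions). Each one-world frame has |W|=1≤5, but the union has |W|=6.
So no modal formula (or set of formulas) defines exactly the |W|≤5 frames.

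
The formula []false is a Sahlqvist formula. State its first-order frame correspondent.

emptiness of R: forall x forall y ~Rxy

□⊥ is valid iff no world has any successor (otherwise □⊥ fails at any world with one).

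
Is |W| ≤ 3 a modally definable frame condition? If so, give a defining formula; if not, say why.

Modal frame validity is preserved under disjoint unions.
Any modal formula valid on each of 4 disjoint one-world frames is valid on their disjoint union (validity is preserved under disjoint unions). Each one-world frame has |W|=1≤3, but the union has |W|=4.
Hence having at most 3 worlds is not modally definable.

Not modally definable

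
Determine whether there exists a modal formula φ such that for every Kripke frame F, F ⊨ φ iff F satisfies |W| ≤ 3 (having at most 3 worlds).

If a class were modally definable it would be closed under disjoint unions (Goldblatt–Thomason).
Any modal formula valid on each of 4 disjoint one-world frames is valid on their disjoint union (validity is preserved under disjoint unions). Each one-world frame has |W|=1≤3, but the union has |W|=4.
So the class is not modally definable.

No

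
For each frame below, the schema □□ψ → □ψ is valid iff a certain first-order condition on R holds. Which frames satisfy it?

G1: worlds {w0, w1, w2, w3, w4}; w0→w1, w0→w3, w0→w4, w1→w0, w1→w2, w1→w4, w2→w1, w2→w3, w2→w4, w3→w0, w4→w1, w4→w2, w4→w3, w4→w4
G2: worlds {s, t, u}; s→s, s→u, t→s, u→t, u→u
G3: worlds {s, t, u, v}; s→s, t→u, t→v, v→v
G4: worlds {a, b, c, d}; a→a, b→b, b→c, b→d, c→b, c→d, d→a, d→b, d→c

This is the axiom for density; its first-order frame correspondent is ∀x ∀y (Rxy → ∃z (Rxz ∧ Rzy)).
G1: fails — Rw1w0 but no z with Rw1z and Rzw0.
G2: condition met.
G3: fails — Rtu but no z with Rtz and Rzu.
G4: condition met.

G2, G4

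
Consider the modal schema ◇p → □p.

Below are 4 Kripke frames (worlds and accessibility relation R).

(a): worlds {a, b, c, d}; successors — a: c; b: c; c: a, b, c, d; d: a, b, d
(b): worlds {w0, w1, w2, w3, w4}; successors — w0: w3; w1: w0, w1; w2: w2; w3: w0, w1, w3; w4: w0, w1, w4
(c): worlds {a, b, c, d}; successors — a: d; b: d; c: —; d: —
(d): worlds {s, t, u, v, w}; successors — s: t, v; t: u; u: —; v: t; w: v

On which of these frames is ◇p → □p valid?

(c)

The schema corresponds to partial functionality: ∀x ∀y ∀z (Rxy ∧ Rxz → y = z).
(a): fails — c sees both a and b.
(b): fails — w1 sees both w0 and w1.
(c): ✓.
(d): fails — s sees both t and v.
Valid on: (c).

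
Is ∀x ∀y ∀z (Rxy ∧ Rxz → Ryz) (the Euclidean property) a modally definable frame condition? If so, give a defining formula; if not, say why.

The condition is the Euclidean property. A defining modal formula is ◇p → □◇p.

Yes — defined by ◇p → □◇p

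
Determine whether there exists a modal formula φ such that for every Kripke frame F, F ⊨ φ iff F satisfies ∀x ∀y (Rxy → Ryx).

This is a Sahlqvist condition; the B axiom q → □◇q defines it.
Suppose q→□◇q is valid. Take Rxy and set V(q)={x}. Then q at x, so □◇q at x, so ◇q at y, so some z with Ryz has q; z=x, i.e. Ryx.

Yes, by q → □◇q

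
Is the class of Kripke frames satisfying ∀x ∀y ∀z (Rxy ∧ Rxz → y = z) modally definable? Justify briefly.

This is a Sahlqvist condition; the CD axiom ◇p → □p defines it.
Suppose ◇p→□p is valid. Take Rxy, Rxz and set V(p)={y}. Then ◇p at x, so □p at x, so p at z, i.e. z=y.

Definable; ◇p → □p defines it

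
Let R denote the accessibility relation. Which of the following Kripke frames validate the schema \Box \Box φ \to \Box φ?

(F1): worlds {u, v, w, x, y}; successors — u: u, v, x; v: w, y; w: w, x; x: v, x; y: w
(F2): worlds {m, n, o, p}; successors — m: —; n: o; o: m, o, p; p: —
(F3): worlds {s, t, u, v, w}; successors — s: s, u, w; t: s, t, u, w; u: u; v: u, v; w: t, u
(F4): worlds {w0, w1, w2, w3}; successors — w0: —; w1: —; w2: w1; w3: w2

The schema corresponds to density: \forall x \forall y (Rxy \to \exists z (Rxz \wedge Rzy)).
(F1): fails — Rvy but no z with Rvz and Rzy.
(F2): holds.
(F3): holds.
(F4): fails — Rw3w2 but no z with Rw3z and Rzw2.
Valid on: (F2), (F3).

(F2), (F3)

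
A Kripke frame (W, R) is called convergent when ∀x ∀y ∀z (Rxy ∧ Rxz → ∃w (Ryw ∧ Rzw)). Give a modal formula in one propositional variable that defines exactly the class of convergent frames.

A defining formula is ◇□ψ → □◇ψ (the .2 axiom).
Suppose ◇□ψ→□◇ψ is valid. Take Rxy, Rxz and set V(ψ)={w : Ryw}. Then □ψ at y so ◇□ψ at x, so □◇ψ at x, so ◇ψ at z, giving w with Rzw and Ryw.

◇□ψ → □◇ψ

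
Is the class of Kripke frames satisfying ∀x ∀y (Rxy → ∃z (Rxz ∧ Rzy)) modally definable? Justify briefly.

Yes, by □□r → □r

This is a Sahlqvist condition; the C4 axiom □□r → □r defines it.
Suppose □□r→□r is valid. Take Rxy and set V(r)={w : xR²w}. Then □□r at x, so □r at x, so r at y, i.e. ∃z(Rxz∧Rzy).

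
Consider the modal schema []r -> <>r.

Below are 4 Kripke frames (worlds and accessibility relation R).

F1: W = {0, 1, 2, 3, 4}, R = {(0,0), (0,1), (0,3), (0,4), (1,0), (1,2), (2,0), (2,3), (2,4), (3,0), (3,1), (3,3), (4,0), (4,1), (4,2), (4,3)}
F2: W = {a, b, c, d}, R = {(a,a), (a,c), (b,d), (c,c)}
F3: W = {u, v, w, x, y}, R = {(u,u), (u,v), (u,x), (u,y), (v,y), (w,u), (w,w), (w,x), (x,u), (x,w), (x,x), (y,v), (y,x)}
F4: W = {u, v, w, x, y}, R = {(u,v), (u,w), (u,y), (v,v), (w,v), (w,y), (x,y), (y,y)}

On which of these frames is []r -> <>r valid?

Frame correspondent (Sahlqvist): forall x exists y Rxy — i.e. seriality.
F1: satisfies the condition.
F2: fails — world d has no successor.
F3: satisfies the condition.
F4: satisfies the condition.
Valid on: F1, F3, F4.

F1, F3, F4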